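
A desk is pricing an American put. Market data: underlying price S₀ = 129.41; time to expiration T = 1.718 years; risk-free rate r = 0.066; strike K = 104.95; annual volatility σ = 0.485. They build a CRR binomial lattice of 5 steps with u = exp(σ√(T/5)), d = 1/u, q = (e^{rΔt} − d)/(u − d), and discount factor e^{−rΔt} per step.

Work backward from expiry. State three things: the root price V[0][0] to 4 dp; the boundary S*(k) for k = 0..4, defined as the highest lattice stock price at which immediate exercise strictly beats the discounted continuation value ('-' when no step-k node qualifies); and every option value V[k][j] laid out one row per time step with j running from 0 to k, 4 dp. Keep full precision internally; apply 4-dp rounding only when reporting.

price = 14.3784
boundary = - - - 55.1525 73.2880
tree:
14.3784
22.5140 5.8777
34.2012 10.3932 1.0567
49.7975 18.2294 2.0364 0.0000
63.4452 31.6620 3.9245 0.0000 0.0000
73.7158 49.7975 7.5631 0.0000 0.0000 0.0000

params: Δt=0.34360 u=1.32882 d=0.75255 q=0.46920 e^(-rΔt)=0.97758
t_5 payoffs: 73.7158 49.7975 7.5631 0.0000 0.0000 0.0000
t_4: node(4,0) S=41.5048 payoff=63.4452 vs cont=61.0920 → 63.4452 [stop]  node(4,1) S=73.2880 payoff=31.6620 vs cont=29.3088 → 31.6620 [stop]  node(4,2) S=129.4100 payoff=0.0000 vs cont=3.9245 → 3.9245 [wait]  node(4,3) S=228.5087 payoff=0.0000 vs cont=0.0000 → 0.0000 [wait]  node(4,4) S=403.4947 payoff=0.0000 vs cont=0.0000 → 0.0000 [wait]  ⇒ S*(4)=73.2880
t_3: node(3,0) S=55.1525 payoff=49.7975 vs cont=47.4442 → 49.7975 [stop]  node(3,1) S=97.3869 payoff=7.5631 vs cont=18.2294 → 18.2294 [wait]  node(3,2) S=171.9631 payoff=0.0000 vs cont=2.0364 → 2.0364 [wait]  node(3,3) S=303.6479 payoff=0.0000 vs cont=0.0000 → 0.0000 [wait]  ⇒ S*(3)=55.1525
t_2: node(2,0) S=73.2880 payoff=31.6620 vs cont=34.2012 → 34.2012 [wait]  node(2,1) S=129.4100 payoff=0.0000 vs cont=10.3932 → 10.3932 [wait]  node(2,2) S=228.5087 payoff=0.0000 vs cont=1.0567 → 1.0567 [wait]  ⇒ S*(2)=-
t_1: node(1,0) S=97.3869 payoff=7.5631 vs cont=22.5140 → 22.5140 [wait]  node(1,1) S=171.9631 payoff=0.0000 vs cont=5.8777 → 5.8777 [wait]  ⇒ S*(1)=-
t_0: node(0,0) S=129.4100 payoff=0.0000 vs cont=14.3784 → 14.3784 [wait]  ⇒ S*(0)=-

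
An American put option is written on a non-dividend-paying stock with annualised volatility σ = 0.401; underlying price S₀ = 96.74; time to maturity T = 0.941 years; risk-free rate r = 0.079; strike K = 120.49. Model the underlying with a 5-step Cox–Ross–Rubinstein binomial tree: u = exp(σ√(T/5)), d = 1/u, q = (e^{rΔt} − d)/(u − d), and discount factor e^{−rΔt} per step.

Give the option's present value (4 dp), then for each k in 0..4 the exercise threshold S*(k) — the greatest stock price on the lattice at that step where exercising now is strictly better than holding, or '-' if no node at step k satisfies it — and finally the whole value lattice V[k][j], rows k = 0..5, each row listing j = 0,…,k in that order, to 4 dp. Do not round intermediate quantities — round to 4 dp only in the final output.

Δt=0.18820, u=1.19001, d=0.84033, q=0.49945, disc=e^(-rΔt)=0.98524
k=5 terminal: V=max(K-S,0) → 79.9529 63.0844 39.1966 5.3684 0.0000 0.0000
k=4: j=0 S=48.2396 intr=72.2504 cont=70.4723 V=72.2504[EX]; j=1 S=68.3132 intr=52.1768 cont=50.3986 V=52.1768[EX]; j=2 S=96.7400 intr=23.7500 cont=21.9718 V=23.7500[EX]; j=3 S=136.9959 intr=0.0000 cont=2.6475 V=2.6475[hold]; j=4 S=194.0032 intr=0.0000 cont=0.0000 V=0.0000[hold]  S*(4)=96.7400
k=3: j=0 S=57.4056 intr=63.0844 cont=61.3063 V=63.0844[EX]; j=1 S=81.2934 intr=39.1966 cont=37.4184 V=39.1966[EX]; j=2 S=115.1216 intr=5.3684 cont=13.0153 V=13.0153[hold]; j=3 S=163.0265 intr=0.0000 cont=1.3056 V=1.3056[hold]  S*(3)=81.2934
k=2: j=0 S=68.3132 intr=52.1768 cont=50.3986 V=52.1768[EX]; j=1 S=96.7400 intr=23.7500 cont=25.7347 V=25.7347[hold]; j=2 S=136.9959 intr=0.0000 cont=7.0611 V=7.0611[hold]  S*(2)=68.3132
k=1: j=0 S=81.2934 intr=39.1966 cont=38.3951 V=39.1966[EX]; j=1 S=115.1216 intr=5.3684 cont=16.1659 V=16.1659[hold]  S*(1)=81.2934
k=0: j=0 S=96.7400 intr=23.7500 cont=27.2851 V=27.2851[hold]  S*(0)=-

price = 27.2851
boundary = - 81.2934 68.3132 81.2934 96.7400
tree:
27.2851
39.1966 16.1659
52.1768 25.7347 7.0611
63.0844 39.1966 13.0153 1.3056
72.2504 52.1768 23.7500 2.6475 0.0000
79.9529 63.0844 39.1966 5.3684 0.0000 0.0000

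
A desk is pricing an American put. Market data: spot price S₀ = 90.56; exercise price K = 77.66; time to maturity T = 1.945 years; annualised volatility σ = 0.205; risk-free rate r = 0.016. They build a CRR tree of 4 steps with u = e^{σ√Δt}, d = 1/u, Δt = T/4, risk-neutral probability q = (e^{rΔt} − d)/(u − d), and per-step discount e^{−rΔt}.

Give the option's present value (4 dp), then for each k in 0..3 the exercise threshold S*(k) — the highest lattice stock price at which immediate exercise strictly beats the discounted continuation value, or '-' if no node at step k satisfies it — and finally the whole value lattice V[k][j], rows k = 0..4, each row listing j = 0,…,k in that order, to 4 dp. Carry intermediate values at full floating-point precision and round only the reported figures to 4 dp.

price = 4.2064
boundary = - - - 58.9779
tree:
4.2064
7.1434 1.2352
11.7922 2.4483 0.0000
18.6821 4.8528 0.0000 0.0000
26.5381 9.6188 0.0000 0.0000 0.0000

Δt=0.48625, u=1.15367, d=0.86680, q=0.49155, disc=e^(-rΔt)=0.99225
k=4 terminal: V=max(K-S,0) → 26.5381 9.6188 0.0000 0.0000 0.0000
k=3: j=0 S=58.9779 intr=18.6821 cont=18.0802 V=18.6821[EX]; j=1 S=78.4972 intr=0.0000 cont=4.8528 V=4.8528[hold]; j=2 S=104.4765 intr=0.0000 cont=0.0000 V=0.0000[hold]; j=3 S=139.0540 intr=0.0000 cont=0.0000 V=0.0000[hold]  S*(3)=58.9779
k=2: j=0 S=68.0412 intr=9.6188 cont=11.7922 V=11.7922[hold]; j=1 S=90.5600 intr=0.0000 cont=2.4483 V=2.4483[hold]; j=2 S=120.5316 intr=0.0000 cont=0.0000 V=0.0000[hold]  S*(2)=-
k=1: j=0 S=78.4972 intr=0.0000 cont=7.1434 V=7.1434[hold]; j=1 S=104.4765 intr=0.0000 cont=1.2352 V=1.2352[hold]  S*(1)=-
k=0: j=0 S=90.5600 intr=0.0000 cont=4.2064 V=4.2064[hold]  S*(0)=-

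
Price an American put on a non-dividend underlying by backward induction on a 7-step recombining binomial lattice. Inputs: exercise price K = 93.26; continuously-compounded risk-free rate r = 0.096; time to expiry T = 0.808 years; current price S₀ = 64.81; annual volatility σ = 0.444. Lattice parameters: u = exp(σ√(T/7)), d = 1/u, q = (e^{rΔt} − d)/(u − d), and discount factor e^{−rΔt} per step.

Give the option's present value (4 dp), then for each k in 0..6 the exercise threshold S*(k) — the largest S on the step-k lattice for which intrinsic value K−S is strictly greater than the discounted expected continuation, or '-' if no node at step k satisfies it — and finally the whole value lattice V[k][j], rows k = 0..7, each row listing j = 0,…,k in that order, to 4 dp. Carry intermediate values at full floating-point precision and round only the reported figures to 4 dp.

params: Δt=0.11543 u=1.16282 d=0.85998 q=0.49915 e^(-rΔt)=0.98898
t_7 payoffs: 70.7148 62.7755 52.0403 37.5248 17.8976 0.0000 0.0000 0.0000
t_6: node(6,0) S=26.2160 payoff=67.0440 vs cont=66.0162 → 67.0440 [stop]  node(6,1) S=35.4480 payoff=57.8120 vs cont=56.7842 → 57.8120 [stop]  node(6,2) S=47.9311 payoff=45.3289 vs cont=44.3012 → 45.3289 [stop]  node(6,3) S=64.8100 payoff=28.4500 vs cont=27.4223 → 28.4500 [stop]  node(6,4) S=87.6329 payoff=5.6271 vs cont=8.8652 → 8.8652 [wait]  node(6,5) S=118.4928 payoff=0.0000 vs cont=0.0000 → 0.0000 [wait]  node(6,6) S=160.2200 payoff=0.0000 vs cont=0.0000 → 0.0000 [wait]  ⇒ S*(6)=64.8100
t_5: node(5,0) S=30.4845 payoff=62.7755 vs cont=61.7477 → 62.7755 [stop]  node(5,1) S=41.2197 payoff=52.0403 vs cont=51.0126 → 52.0403 [stop]  node(5,2) S=55.7352 payoff=37.5248 vs cont=36.4971 → 37.5248 [stop]  node(5,3) S=75.3624 payoff=17.8976 vs cont=18.4684 → 18.4684 [wait]  node(5,4) S=101.9012 payoff=0.0000 vs cont=4.3912 → 4.3912 [wait]  node(5,5) S=137.7858 payoff=0.0000 vs cont=0.0000 → 0.0000 [wait]  ⇒ S*(5)=55.7352
t_4: node(4,0) S=35.4480 payoff=57.8120 vs cont=56.7842 → 57.8120 [stop]  node(4,1) S=47.9311 payoff=45.3289 vs cont=44.3012 → 45.3289 [stop]  node(4,2) S=64.8100 payoff=28.4500 vs cont=27.7040 → 28.4500 [stop]  node(4,3) S=87.6329 payoff=5.6271 vs cont=11.3156 → 11.3156 [wait]  node(4,4) S=118.4928 payoff=0.0000 vs cont=2.1751 → 2.1751 [wait]  ⇒ S*(4)=64.8100
t_3: node(3,0) S=41.2197 payoff=52.0403 vs cont=51.0126 → 52.0403 [stop]  node(3,1) S=55.7352 payoff=37.5248 vs cont=36.4971 → 37.5248 [stop]  node(3,2) S=75.3624 payoff=17.8976 vs cont=19.6780 → 19.6780 [wait]  node(3,3) S=101.9012 payoff=0.0000 vs cont=6.6787 → 6.6787 [wait]  ⇒ S*(3)=55.7352
t_2: node(2,0) S=47.9311 payoff=45.3289 vs cont=44.3012 → 45.3289 [stop]  node(2,1) S=64.8100 payoff=28.4500 vs cont=28.3012 → 28.4500 [stop]  node(2,2) S=87.6329 payoff=5.6271 vs cont=13.0440 → 13.0440 [wait]  ⇒ S*(2)=64.8100
t_1: node(1,0) S=55.7352 payoff=37.5248 vs cont=36.4971 → 37.5248 [stop]  node(1,1) S=75.3624 payoff=17.8976 vs cont=20.5313 → 20.5313 [wait]  ⇒ S*(1)=55.7352
t_0: node(0,0) S=64.8100 payoff=28.4500 vs cont=28.7224 → 28.7224 [wait]  ⇒ S*(0)=-

price = 28.7224
boundary = - 55.7352 64.8100 55.7352 64.8100 55.7352 64.8100
tree:
28.7224
37.5248 20.5313
45.3289 28.4500 13.0440
52.0403 37.5248 19.6780 6.6787
57.8120 45.3289 28.4500 11.3156 2.1751
62.7755 52.0403 37.5248 18.4684 4.3912 0.0000
67.0440 57.8120 45.3289 28.4500 8.8652 0.0000 0.0000
70.7148 62.7755 52.0403 37.5248 17.8976 0.0000 0.0000 0.0000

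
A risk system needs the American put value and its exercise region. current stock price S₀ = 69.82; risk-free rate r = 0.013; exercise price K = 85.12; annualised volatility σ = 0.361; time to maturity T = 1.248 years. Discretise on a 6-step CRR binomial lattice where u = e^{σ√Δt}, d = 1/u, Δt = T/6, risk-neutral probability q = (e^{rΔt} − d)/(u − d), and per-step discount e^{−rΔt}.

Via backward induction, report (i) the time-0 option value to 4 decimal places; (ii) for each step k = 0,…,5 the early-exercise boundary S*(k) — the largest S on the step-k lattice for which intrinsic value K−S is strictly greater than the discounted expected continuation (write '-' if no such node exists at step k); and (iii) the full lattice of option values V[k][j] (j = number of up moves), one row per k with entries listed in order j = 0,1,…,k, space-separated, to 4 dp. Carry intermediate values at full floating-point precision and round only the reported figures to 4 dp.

Δt=0.20800, u=1.17897, d=0.84820, q=0.46712, disc=e^(-rΔt)=0.99730
k=6 terminal: V=max(K-S,0) → 59.1206 48.9816 34.8887 15.3000 0.0000 0.0000 0.0000
k=5: j=0 S=30.6525 intr=54.4675 cont=54.2377 V=54.4675[EX]; j=1 S=42.6061 intr=42.5139 cont=42.2841 V=42.5139[EX]; j=2 S=59.2212 intr=25.8988 cont=25.6690 V=25.8988[EX]; j=3 S=82.3157 intr=2.8043 cont=8.1311 V=8.1311[hold]; j=4 S=114.4164 intr=0.0000 cont=0.0000 V=0.0000[hold]; j=5 S=159.0355 intr=0.0000 cont=0.0000 V=0.0000[hold]  S*(5)=59.2212
k=4: j=0 S=36.1384 intr=48.9816 cont=48.7518 V=48.9816[EX]; j=1 S=50.2313 intr=34.8887 cont=34.6589 V=34.8887[EX]; j=2 S=69.8200 intr=15.3000 cont=17.5517 V=17.5517[hold]; j=3 S=97.0478 intr=0.0000 cont=4.3212 V=4.3212[hold]; j=4 S=134.8935 intr=0.0000 cont=0.0000 V=0.0000[hold]  S*(4)=50.2313
k=3: j=0 S=42.6061 intr=42.5139 cont=42.2841 V=42.5139[EX]; j=1 S=59.2212 intr=25.8988 cont=26.7179 V=26.7179[hold]; j=2 S=82.3157 intr=2.8043 cont=11.3408 V=11.3408[hold]; j=3 S=114.4164 intr=0.0000 cont=2.2965 V=2.2965[hold]  S*(3)=42.6061
k=2: j=0 S=50.2313 intr=34.8887 cont=35.0405 V=35.0405[hold]; j=1 S=69.8200 intr=15.3000 cont=19.4822 V=19.4822[hold]; j=2 S=97.0478 intr=0.0000 cont=7.0968 V=7.0968[hold]  S*(2)=-
k=1: j=0 S=59.2212 intr=25.8988 cont=27.6979 V=27.6979[hold]; j=1 S=82.3157 intr=2.8043 cont=13.6598 V=13.6598[hold]  S*(1)=-
k=0: j=0 S=69.8200 intr=15.3000 cont=21.0834 V=21.0834[hold]  S*(0)=-

price = 21.0834
boundary = - - - 42.6061 50.2313 59.2212
tree:
21.0834
27.6979 13.6598
35.0405 19.4822 7.0968
42.5139 26.7179 11.3408 2.2965
48.9816 34.8887 17.5517 4.3212 0.0000
54.4675 42.5139 25.8988 8.1311 0.0000 0.0000
59.1206 48.9816 34.8887 15.3000 0.0000 0.0000 0.0000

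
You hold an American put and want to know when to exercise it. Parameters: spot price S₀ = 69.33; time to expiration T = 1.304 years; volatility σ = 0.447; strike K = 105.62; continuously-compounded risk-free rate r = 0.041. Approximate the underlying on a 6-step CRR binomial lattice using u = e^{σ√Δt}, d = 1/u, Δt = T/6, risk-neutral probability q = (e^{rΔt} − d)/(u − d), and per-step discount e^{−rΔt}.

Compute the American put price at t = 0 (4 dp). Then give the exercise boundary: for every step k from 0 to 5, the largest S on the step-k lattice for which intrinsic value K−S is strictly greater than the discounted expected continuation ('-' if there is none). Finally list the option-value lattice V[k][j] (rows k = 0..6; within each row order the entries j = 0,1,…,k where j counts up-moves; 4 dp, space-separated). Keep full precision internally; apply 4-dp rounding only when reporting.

price = 38.3473
boundary = - 56.2885 45.7002 56.2885 69.3300 85.3931
tree:
38.3473
49.3315 26.6628
59.9198 37.1472 15.3204
68.5163 49.3315 24.0834 5.7076
75.4958 59.9198 36.2900 10.7452 0.1223
81.1624 68.5163 49.3315 20.2269 0.2326 0.0000
85.7630 75.4958 59.9198 36.2900 0.4422 0.0000 0.0000

params: Δt=0.21733 u=1.23169 d=0.81189 q=0.46941 e^(-rΔt)=0.99113
t_6 payoffs: 85.7630 75.4958 59.9198 36.2900 0.4422 0.0000 0.0000
t_5: node(5,0) S=24.4576 payoff=81.1624 vs cont=80.2254 → 81.1624 [stop]  node(5,1) S=37.1037 payoff=68.5163 vs cont=67.5793 → 68.5163 [stop]  node(5,2) S=56.2885 payoff=49.3315 vs cont=48.3945 → 49.3315 [stop]  node(5,3) S=85.3931 payoff=20.2269 vs cont=19.2900 → 20.2269 [stop]  node(5,4) S=129.5464 payoff=0.0000 vs cont=0.2326 → 0.2326 [wait]  node(5,5) S=196.5296 payoff=0.0000 vs cont=0.0000 → 0.0000 [wait]  ⇒ S*(5)=85.3931
t_4: node(4,0) S=30.1242 payoff=75.4958 vs cont=74.5588 → 75.4958 [stop]  node(4,1) S=45.7002 payoff=59.9198 vs cont=58.9828 → 59.9198 [stop]  node(4,2) S=69.3300 payoff=36.2900 vs cont=35.3530 → 36.2900 [stop]  node(4,3) S=105.1778 payoff=0.4422 vs cont=10.7452 → 10.7452 [wait]  node(4,4) S=159.5609 payoff=0.0000 vs cont=0.1223 → 0.1223 [wait]  ⇒ S*(4)=69.3300
t_3: node(3,0) S=37.1037 payoff=68.5163 vs cont=67.5793 → 68.5163 [stop]  node(3,1) S=56.2885 payoff=49.3315 vs cont=48.3945 → 49.3315 [stop]  node(3,2) S=85.3931 payoff=20.2269 vs cont=24.0834 → 24.0834 [wait]  node(3,3) S=129.5464 payoff=0.0000 vs cont=5.7076 → 5.7076 [wait]  ⇒ S*(3)=56.2885
t_2: node(2,0) S=45.7002 payoff=59.9198 vs cont=58.9828 → 59.9198 [stop]  node(2,1) S=69.3300 payoff=36.2900 vs cont=37.1472 → 37.1472 [wait]  node(2,2) S=105.1778 payoff=0.4422 vs cont=15.3204 → 15.3204 [wait]  ⇒ S*(2)=45.7002
t_1: node(1,0) S=56.2885 payoff=49.3315 vs cont=48.7933 → 49.3315 [stop]  node(1,1) S=85.3931 payoff=20.2269 vs cont=26.6628 → 26.6628 [wait]  ⇒ S*(1)=56.2885
t_0: node(0,0) S=69.3300 payoff=36.2900 vs cont=38.3473 → 38.3473 [wait]  ⇒ S*(0)=-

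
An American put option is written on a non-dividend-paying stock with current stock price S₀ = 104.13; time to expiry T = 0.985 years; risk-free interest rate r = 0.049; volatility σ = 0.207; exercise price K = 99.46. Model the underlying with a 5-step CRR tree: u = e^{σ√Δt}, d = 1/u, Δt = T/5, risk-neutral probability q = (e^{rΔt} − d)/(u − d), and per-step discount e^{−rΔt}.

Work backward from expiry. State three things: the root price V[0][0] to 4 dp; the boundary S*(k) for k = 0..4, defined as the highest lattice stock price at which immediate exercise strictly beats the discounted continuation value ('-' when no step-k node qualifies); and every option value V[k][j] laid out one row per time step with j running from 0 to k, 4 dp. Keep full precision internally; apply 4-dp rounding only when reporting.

price = 4.8448
boundary = - - - 79.0445 86.6509
tree:
4.8448
8.1442 2.0047
13.2110 3.7958 0.4516
20.4155 7.0579 0.9697 0.0000
27.3542 12.8091 2.0821 0.0000 0.0000
33.6838 20.4155 4.4707 0.0000 0.0000 0.0000

Δt=0.19700  u=1.09623  d=0.91222  q=0.52976  discount=0.99039
step 5 (expiry): payoffs max(K−S,0) = 33.6838 20.4155 4.4707 0.0000 0.0000 0.0000
step 4: (k=4,j=0): S=72.1058, (K−S)⁺=27.3542, hold=26.3987 ⇒ V=27.3542 exercise | (k=4,j=1): S=86.6509, (K−S)⁺=12.8091, hold=11.8536 ⇒ V=12.8091 exercise | (k=4,j=2): S=104.1300, (K−S)⁺=0.0000, hold=2.0821 ⇒ V=2.0821 continue | (k=4,j=3): S=125.1349, (K−S)⁺=0.0000, hold=0.0000 ⇒ V=0.0000 continue | (k=4,j=4): S=150.3770, (K−S)⁺=0.0000, hold=0.0000 ⇒ V=0.0000 continue  boundary S*=86.6509
step 3: (k=3,j=0): S=79.0445, (K−S)⁺=20.4155, hold=19.4600 ⇒ V=20.4155 exercise | (k=3,j=1): S=94.9893, (K−S)⁺=4.4707, hold=7.0579 ⇒ V=7.0579 continue | (k=3,j=2): S=114.1503, (K−S)⁺=0.0000, hold=0.9697 ⇒ V=0.9697 continue | (k=3,j=3): S=137.1766, (K−S)⁺=0.0000, hold=0.0000 ⇒ V=0.0000 continue  boundary S*=79.0445
step 2: (k=2,j=0): S=86.6509, (K−S)⁺=12.8091, hold=13.2110 ⇒ V=13.2110 continue | (k=2,j=1): S=104.1300, (K−S)⁺=0.0000, hold=3.7958 ⇒ V=3.7958 continue | (k=2,j=2): S=125.1349, (K−S)⁺=0.0000, hold=0.4516 ⇒ V=0.4516 continue  boundary S*=-
step 1: (k=1,j=0): S=94.9893, (K−S)⁺=4.4707, hold=8.1442 ⇒ V=8.1442 continue | (k=1,j=1): S=114.1503, (K−S)⁺=0.0000, hold=2.0047 ⇒ V=2.0047 continue  boundary S*=-
step 0: (k=0,j=0): S=104.1300, (K−S)⁺=0.0000, hold=4.8448 ⇒ V=4.8448 continue  boundary S*=-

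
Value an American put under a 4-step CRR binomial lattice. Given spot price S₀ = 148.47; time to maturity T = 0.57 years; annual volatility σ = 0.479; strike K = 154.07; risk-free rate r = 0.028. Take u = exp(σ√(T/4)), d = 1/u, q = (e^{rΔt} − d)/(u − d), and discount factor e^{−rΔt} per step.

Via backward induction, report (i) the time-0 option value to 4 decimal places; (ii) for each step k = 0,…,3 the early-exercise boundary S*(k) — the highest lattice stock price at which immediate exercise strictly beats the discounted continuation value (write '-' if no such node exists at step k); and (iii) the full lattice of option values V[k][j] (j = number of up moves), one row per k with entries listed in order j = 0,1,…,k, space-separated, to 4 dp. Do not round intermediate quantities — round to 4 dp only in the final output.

Δt=0.14250, u=1.19820, d=0.83459, q=0.46591, disc=e^(-rΔt)=0.99602
k=4 terminal: V=max(K-S,0) → 82.0381 50.6554 5.6000 0.0000 0.0000
k=3: j=0 S=86.3084 intr=67.7616 cont=67.1481 V=67.7616[EX]; j=1 S=123.9111 intr=30.1589 cont=29.5454 V=30.1589[EX]; j=2 S=177.8964 intr=0.0000 cont=2.9790 V=2.9790[hold]; j=3 S=255.4019 intr=0.0000 cont=0.0000 V=0.0000[hold]  S*(3)=123.9111
k=2: j=0 S=103.4146 intr=50.6554 cont=50.0419 V=50.6554[EX]; j=1 S=148.4700 intr=5.6000 cont=17.4257 V=17.4257[hold]; j=2 S=213.1551 intr=0.0000 cont=1.5847 V=1.5847[hold]  S*(2)=103.4146
k=1: j=0 S=123.9111 intr=30.1589 cont=35.0332 V=35.0332[hold]; j=1 S=177.8964 intr=0.0000 cont=10.0052 V=10.0052[hold]  S*(1)=-
k=0: j=0 S=148.4700 intr=5.6000 cont=23.2793 V=23.2793[hold]  S*(0)=-

price = 23.2793
boundary = - - 103.4146 123.9111
tree:
23.2793
35.0332 10.0052
50.6554 17.4257 1.5847
67.7616 30.1589 2.9790 0.0000
82.0381 50.6554 5.6000 0.0000 0.0000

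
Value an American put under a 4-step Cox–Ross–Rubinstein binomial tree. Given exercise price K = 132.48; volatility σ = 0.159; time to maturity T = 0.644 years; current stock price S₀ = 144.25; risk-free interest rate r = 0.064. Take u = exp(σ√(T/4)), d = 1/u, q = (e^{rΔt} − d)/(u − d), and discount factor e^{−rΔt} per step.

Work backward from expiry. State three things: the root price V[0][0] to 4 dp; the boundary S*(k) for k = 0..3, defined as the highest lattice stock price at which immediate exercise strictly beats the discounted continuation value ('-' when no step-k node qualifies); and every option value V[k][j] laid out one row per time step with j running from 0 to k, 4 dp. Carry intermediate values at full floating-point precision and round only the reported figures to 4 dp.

params: Δt=0.16100 u=1.06588 d=0.93819 q=0.56517 e^(-rΔt)=0.98975
t_4 payoffs: 20.7200 5.5100 0.0000 0.0000 0.0000
t_3: node(3,0) S=119.1225 payoff=13.3575 vs cont=11.9994 → 13.3575 [stop]  node(3,1) S=135.3345 payoff=0.0000 vs cont=2.3713 → 2.3713 [wait]  node(3,2) S=153.7528 payoff=0.0000 vs cont=0.0000 → 0.0000 [wait]  node(3,3) S=174.6778 payoff=0.0000 vs cont=0.0000 → 0.0000 [wait]  ⇒ S*(3)=119.1225
t_2: node(2,0) S=126.9700 payoff=5.5100 vs cont=7.0751 → 7.0751 [wait]  node(2,1) S=144.2500 payoff=0.0000 vs cont=1.0205 → 1.0205 [wait]  node(2,2) S=163.8817 payoff=0.0000 vs cont=0.0000 → 0.0000 [wait]  ⇒ S*(2)=-
t_1: node(1,0) S=135.3345 payoff=0.0000 vs cont=3.6158 → 3.6158 [wait]  node(1,1) S=153.7528 payoff=0.0000 vs cont=0.4392 → 0.4392 [wait]  ⇒ S*(1)=-
t_0: node(0,0) S=144.2500 payoff=0.0000 vs cont=1.8018 → 1.8018 [wait]  ⇒ S*(0)=-

price = 1.8018
boundary = - - - 119.1225
tree:
1.8018
3.6158 0.4392
7.0751 1.0205 0.0000
13.3575 2.3713 0.0000 0.0000
20.7200 5.5100 0.0000 0.0000 0.0000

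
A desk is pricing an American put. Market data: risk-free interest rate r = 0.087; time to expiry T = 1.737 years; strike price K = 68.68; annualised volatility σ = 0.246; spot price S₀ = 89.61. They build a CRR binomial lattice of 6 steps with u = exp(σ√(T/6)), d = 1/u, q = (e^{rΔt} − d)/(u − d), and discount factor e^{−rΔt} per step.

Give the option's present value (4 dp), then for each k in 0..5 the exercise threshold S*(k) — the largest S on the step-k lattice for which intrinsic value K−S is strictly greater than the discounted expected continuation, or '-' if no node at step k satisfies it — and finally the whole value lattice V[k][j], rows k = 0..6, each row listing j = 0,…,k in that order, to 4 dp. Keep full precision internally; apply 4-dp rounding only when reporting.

price = 1.1351
boundary = - - - - 52.7743 60.2429
tree:
1.1351
2.3056 0.2781
4.5700 0.6527 0.0000
8.7513 1.5319 0.0000 0.0000
15.9057 3.5951 0.0000 0.0000 0.0000
22.4484 8.4371 0.0000 0.0000 0.0000 0.0000
28.1800 15.9057 0.0000 0.0000 0.0000 0.0000 0.0000

params: Δt=0.28950 u=1.14152 d=0.87602 q=0.56303 e^(-rΔt)=0.97513
t_6 payoffs: 28.1800 15.9057 0.0000 0.0000 0.0000 0.0000 0.0000
t_5: node(5,0) S=46.2316 payoff=22.4484 vs cont=20.7402 → 22.4484 [stop]  node(5,1) S=60.2429 payoff=8.4371 vs cont=6.7775 → 8.4371 [stop]  node(5,2) S=78.5006 payoff=0.0000 vs cont=0.0000 → 0.0000 [wait]  node(5,3) S=102.2916 payoff=0.0000 vs cont=0.0000 → 0.0000 [wait]  node(5,4) S=133.2929 payoff=0.0000 vs cont=0.0000 → 0.0000 [wait]  node(5,5) S=173.6898 payoff=0.0000 vs cont=0.0000 → 0.0000 [wait]  ⇒ S*(5)=60.2429
t_4: node(4,0) S=52.7743 payoff=15.9057 vs cont=14.1975 → 15.9057 [stop]  node(4,1) S=68.7685 payoff=0.0000 vs cont=3.5951 → 3.5951 [wait]  node(4,2) S=89.6100 payoff=0.0000 vs cont=0.0000 → 0.0000 [wait]  node(4,3) S=116.7679 payoff=0.0000 vs cont=0.0000 → 0.0000 [wait]  node(4,4) S=152.1566 payoff=0.0000 vs cont=0.0000 → 0.0000 [wait]  ⇒ S*(4)=52.7743
t_3: node(3,0) S=60.2429 payoff=8.4371 vs cont=8.7513 → 8.7513 [wait]  node(3,1) S=78.5006 payoff=0.0000 vs cont=1.5319 → 1.5319 [wait]  node(3,2) S=102.2916 payoff=0.0000 vs cont=0.0000 → 0.0000 [wait]  node(3,3) S=133.2929 payoff=0.0000 vs cont=0.0000 → 0.0000 [wait]  ⇒ S*(3)=-
t_2: node(2,0) S=68.7685 payoff=0.0000 vs cont=4.5700 → 4.5700 [wait]  node(2,1) S=89.6100 payoff=0.0000 vs cont=0.6527 → 0.6527 [wait]  node(2,2) S=116.7679 payoff=0.0000 vs cont=0.0000 → 0.0000 [wait]  ⇒ S*(2)=-
t_1: node(1,0) S=78.5006 payoff=0.0000 vs cont=2.3056 → 2.3056 [wait]  node(1,1) S=102.2916 payoff=0.0000 vs cont=0.2781 → 0.2781 [wait]  ⇒ S*(1)=-
t_0: node(0,0) S=89.6100 payoff=0.0000 vs cont=1.1351 → 1.1351 [wait]  ⇒ S*(0)=-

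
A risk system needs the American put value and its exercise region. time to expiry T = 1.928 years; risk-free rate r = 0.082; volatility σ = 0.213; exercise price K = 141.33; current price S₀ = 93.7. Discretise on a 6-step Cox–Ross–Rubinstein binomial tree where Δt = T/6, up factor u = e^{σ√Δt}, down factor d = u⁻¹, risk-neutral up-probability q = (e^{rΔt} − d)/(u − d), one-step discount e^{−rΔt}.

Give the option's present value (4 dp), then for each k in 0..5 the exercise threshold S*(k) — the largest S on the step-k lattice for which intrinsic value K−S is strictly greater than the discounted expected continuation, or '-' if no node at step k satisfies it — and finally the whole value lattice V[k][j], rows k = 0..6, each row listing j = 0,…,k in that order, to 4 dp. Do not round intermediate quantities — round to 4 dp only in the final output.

Δt=0.32133  u=1.12833  d=0.88626  q=0.58015  discount=0.97399
step 6 (expiry): payoffs max(K−S,0) = 95.9238 83.5218 67.7322 47.6300 22.0371 0.0000 0.0000
step 5: (k=5,j=0): S=51.2333, (K−S)⁺=90.0967, hold=86.4214 ⇒ V=90.0967 exercise | (k=5,j=1): S=65.2270, (K−S)⁺=76.1030, hold=72.4277 ⇒ V=76.1030 exercise | (k=5,j=2): S=83.0428, (K−S)⁺=58.2872, hold=54.6119 ⇒ V=58.2872 exercise | (k=5,j=3): S=105.7248, (K−S)⁺=35.6052, hold=31.9298 ⇒ V=35.6052 exercise | (k=5,j=4): S=134.6022, (K−S)⁺=6.7278, hold=9.0117 ⇒ V=9.0117 continue | (k=5,j=5): S=171.3669, (K−S)⁺=0.0000, hold=0.0000 ⇒ V=0.0000 continue  boundary S*=105.7248
step 4: (k=4,j=0): S=57.8082, (K−S)⁺=83.5218, hold=79.8465 ⇒ V=83.5218 exercise | (k=4,j=1): S=73.5978, (K−S)⁺=67.7322, hold=64.0569 ⇒ V=67.7322 exercise | (k=4,j=2): S=93.7000, (K−S)⁺=47.6300, hold=43.9547 ⇒ V=47.6300 exercise | (k=4,j=3): S=119.2929, (K−S)⁺=22.0371, hold=19.6523 ⇒ V=22.0371 exercise | (k=4,j=4): S=151.8761, (K−S)⁺=0.0000, hold=3.6852 ⇒ V=3.6852 continue  boundary S*=119.2929
step 3: (k=3,j=0): S=65.2270, (K−S)⁺=76.1030, hold=72.4277 ⇒ V=76.1030 exercise | (k=3,j=1): S=83.0428, (K−S)⁺=58.2872, hold=54.6119 ⇒ V=58.2872 exercise | (k=3,j=2): S=105.7248, (K−S)⁺=35.6052, hold=31.9298 ⇒ V=35.6052 exercise | (k=3,j=3): S=134.6022, (K−S)⁺=6.7278, hold=11.0941 ⇒ V=11.0941 continue  boundary S*=105.7248
step 2: (k=2,j=0): S=73.5978, (K−S)⁺=67.7322, hold=64.0569 ⇒ V=67.7322 exercise | (k=2,j=1): S=93.7000, (K−S)⁺=47.6300, hold=43.9547 ⇒ V=47.6300 exercise | (k=2,j=2): S=119.2929, (K−S)⁺=22.0371, hold=20.8290 ⇒ V=22.0371 exercise  boundary S*=119.2929
step 1: (k=1,j=0): S=83.0428, (K−S)⁺=58.2872, hold=54.6119 ⇒ V=58.2872 exercise | (k=1,j=1): S=105.7248, (K−S)⁺=35.6052, hold=31.9298 ⇒ V=35.6052 exercise  boundary S*=105.7248
step 0: (k=0,j=0): S=93.7000, (K−S)⁺=47.6300, hold=43.9547 ⇒ V=47.6300 exercise  boundary S*=93.7000

price = 47.6300
boundary = 93.7000 105.7248 119.2929 105.7248 119.2929 105.7248
tree:
47.6300
58.2872 35.6052
67.7322 47.6300 22.0371
76.1030 58.2872 35.6052 11.0941
83.5218 67.7322 47.6300 22.0371 3.6852
90.0967 76.1030 58.2872 35.6052 9.0117 0.0000
95.9238 83.5218 67.7322 47.6300 22.0371 0.0000 0.0000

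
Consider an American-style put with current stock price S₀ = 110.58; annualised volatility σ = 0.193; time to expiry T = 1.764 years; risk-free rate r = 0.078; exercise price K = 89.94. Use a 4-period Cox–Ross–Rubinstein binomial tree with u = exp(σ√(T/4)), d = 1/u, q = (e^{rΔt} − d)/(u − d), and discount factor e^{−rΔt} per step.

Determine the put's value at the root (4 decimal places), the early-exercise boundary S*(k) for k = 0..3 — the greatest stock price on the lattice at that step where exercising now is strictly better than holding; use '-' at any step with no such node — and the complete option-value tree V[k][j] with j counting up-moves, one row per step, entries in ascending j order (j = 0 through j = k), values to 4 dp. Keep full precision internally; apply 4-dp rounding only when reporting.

Δt=0.44100  u=1.13674  d=0.87971  q=0.60416  discount=0.96619
step 4 (expiry): payoffs max(K−S,0) = 23.7142 4.3640 0.0000 0.0000 0.0000
step 3: (k=3,j=0): S=75.2818, (K−S)⁺=14.6582, hold=11.6171 ⇒ V=14.6582 exercise | (k=3,j=1): S=97.2779, (K−S)⁺=0.0000, hold=1.6690 ⇒ V=1.6690 continue | (k=3,j=2): S=125.7010, (K−S)⁺=0.0000, hold=0.0000 ⇒ V=0.0000 continue | (k=3,j=3): S=162.4289, (K−S)⁺=0.0000, hold=0.0000 ⇒ V=0.0000 continue  boundary S*=75.2818
step 2: (k=2,j=0): S=85.5760, (K−S)⁺=4.3640, hold=6.5805 ⇒ V=6.5805 continue | (k=2,j=1): S=110.5800, (K−S)⁺=0.0000, hold=0.6383 ⇒ V=0.6383 continue | (k=2,j=2): S=142.8898, (K−S)⁺=0.0000, hold=0.0000 ⇒ V=0.0000 continue  boundary S*=-
step 1: (k=1,j=0): S=97.2779, (K−S)⁺=0.0000, hold=2.8894 ⇒ V=2.8894 continue | (k=1,j=1): S=125.7010, (K−S)⁺=0.0000, hold=0.2441 ⇒ V=0.2441 continue  boundary S*=-
step 0: (k=0,j=0): S=110.5800, (K−S)⁺=0.0000, hold=1.2476 ⇒ V=1.2476 continue  boundary S*=-

price = 1.2476
boundary = - - - 75.2818
tree:
1.2476
2.8894 0.2441
6.5805 0.6383 0.0000
14.6582 1.6690 0.0000 0.0000
23.7142 4.3640 0.0000 0.0000 0.0000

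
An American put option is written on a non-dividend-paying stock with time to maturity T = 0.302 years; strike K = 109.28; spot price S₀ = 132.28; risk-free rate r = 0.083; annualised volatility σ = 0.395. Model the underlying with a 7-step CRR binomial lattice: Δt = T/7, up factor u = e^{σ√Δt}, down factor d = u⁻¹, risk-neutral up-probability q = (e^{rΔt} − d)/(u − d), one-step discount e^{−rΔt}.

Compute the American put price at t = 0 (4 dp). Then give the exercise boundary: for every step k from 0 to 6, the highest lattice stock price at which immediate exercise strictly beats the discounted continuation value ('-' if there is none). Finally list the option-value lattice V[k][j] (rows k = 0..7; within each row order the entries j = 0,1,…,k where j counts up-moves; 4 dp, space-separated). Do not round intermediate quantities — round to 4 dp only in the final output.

params: Δt=0.04314 u=1.08550 d=0.92123 q=0.50134 e^(-rΔt)=0.99643
t_7 payoffs: 34.7943 21.5120 5.8613 0.0000 0.0000 0.0000 0.0000 0.0000
t_6: node(6,0) S=80.8545 payoff=28.4255 vs cont=28.0349 → 28.4255 [stop]  node(6,1) S=95.2725 payoff=14.0075 vs cont=13.6169 → 14.0075 [stop]  node(6,2) S=112.2615 payoff=0.0000 vs cont=2.9123 → 2.9123 [wait]  node(6,3) S=132.2800 payoff=0.0000 vs cont=0.0000 → 0.0000 [wait]  node(6,4) S=155.8682 payoff=0.0000 vs cont=0.0000 → 0.0000 [wait]  node(6,5) S=183.6626 payoff=0.0000 vs cont=0.0000 → 0.0000 [wait]  node(6,6) S=216.4134 payoff=0.0000 vs cont=0.0000 → 0.0000 [wait]  ⇒ S*(6)=95.2725
t_5: node(5,0) S=87.7680 payoff=21.5120 vs cont=21.1214 → 21.5120 [stop]  node(5,1) S=103.4187 payoff=5.8613 vs cont=8.4149 → 8.4149 [wait]  node(5,2) S=121.8604 payoff=0.0000 vs cont=1.4471 → 1.4471 [wait]  node(5,3) S=143.5905 payoff=0.0000 vs cont=0.0000 → 0.0000 [wait]  node(5,4) S=169.1956 payoff=0.0000 vs cont=0.0000 → 0.0000 [wait]  node(5,5) S=199.3666 payoff=0.0000 vs cont=0.0000 → 0.0000 [wait]  ⇒ S*(5)=87.7680
t_4: node(4,0) S=95.2725 payoff=14.0075 vs cont=14.8925 → 14.8925 [wait]  node(4,1) S=112.2615 payoff=0.0000 vs cont=4.9041 → 4.9041 [wait]  node(4,2) S=132.2800 payoff=0.0000 vs cont=0.7190 → 0.7190 [wait]  node(4,3) S=155.8682 payoff=0.0000 vs cont=0.0000 → 0.0000 [wait]  node(4,4) S=183.6626 payoff=0.0000 vs cont=0.0000 → 0.0000 [wait]  ⇒ S*(4)=-
t_3: node(3,0) S=103.4187 payoff=5.8613 vs cont=9.8496 → 9.8496 [wait]  node(3,1) S=121.8604 payoff=0.0000 vs cont=2.7959 → 2.7959 [wait]  node(3,2) S=143.5905 payoff=0.0000 vs cont=0.3573 → 0.3573 [wait]  node(3,3) S=169.1956 payoff=0.0000 vs cont=0.0000 → 0.0000 [wait]  ⇒ S*(3)=-
t_2: node(2,0) S=112.2615 payoff=0.0000 vs cont=6.2908 → 6.2908 [wait]  node(2,1) S=132.2800 payoff=0.0000 vs cont=1.5677 → 1.5677 [wait]  node(2,2) S=155.8682 payoff=0.0000 vs cont=0.1775 → 0.1775 [wait]  ⇒ S*(2)=-
t_1: node(1,0) S=121.8604 payoff=0.0000 vs cont=3.9089 → 3.9089 [wait]  node(1,1) S=143.5905 payoff=0.0000 vs cont=0.8676 → 0.8676 [wait]  ⇒ S*(1)=-
t_0: node(0,0) S=132.2800 payoff=0.0000 vs cont=2.3757 → 2.3757 [wait]  ⇒ S*(0)=-

price = 2.3757
boundary = - - - - - 87.7680 95.2725
tree:
2.3757
3.9089 0.8676
6.2908 1.5677 0.1775
9.8496 2.7959 0.3573 0.0000
14.8925 4.9041 0.7190 0.0000 0.0000
21.5120 8.4149 1.4471 0.0000 0.0000 0.0000
28.4255 14.0075 2.9123 0.0000 0.0000 0.0000 0.0000
34.7943 21.5120 5.8613 0.0000 0.0000 0.0000 0.0000 0.0000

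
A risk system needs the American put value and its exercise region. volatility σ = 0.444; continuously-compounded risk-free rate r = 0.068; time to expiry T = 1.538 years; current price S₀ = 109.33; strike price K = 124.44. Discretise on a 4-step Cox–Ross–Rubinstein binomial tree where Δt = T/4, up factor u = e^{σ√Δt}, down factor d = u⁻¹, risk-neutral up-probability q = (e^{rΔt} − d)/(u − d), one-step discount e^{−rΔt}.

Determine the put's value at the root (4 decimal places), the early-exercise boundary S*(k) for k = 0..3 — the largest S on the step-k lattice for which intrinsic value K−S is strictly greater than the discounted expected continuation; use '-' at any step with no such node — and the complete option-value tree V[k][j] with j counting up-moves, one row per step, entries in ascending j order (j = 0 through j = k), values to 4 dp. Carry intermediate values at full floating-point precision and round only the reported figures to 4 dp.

params: Δt=0.38450 u=1.31695 d=0.75933 q=0.47911 e^(-rΔt)=0.97419
t_4 payoffs: 88.0931 61.4019 15.1100 0.0000 0.0000
t_3: node(3,0) S=47.8669 payoff=76.5731 vs cont=73.3617 → 76.5731 [stop]  node(3,1) S=83.0178 payoff=41.4222 vs cont=38.2108 → 41.4222 [stop]  node(3,2) S=143.9818 payoff=0.0000 vs cont=7.6675 → 7.6675 [wait]  node(3,3) S=249.7145 payoff=0.0000 vs cont=0.0000 → 0.0000 [wait]  ⇒ S*(3)=83.0178
t_2: node(2,0) S=63.0381 payoff=61.4019 vs cont=58.1905 → 61.4019 [stop]  node(2,1) S=109.3300 payoff=15.1100 vs cont=24.5984 → 24.5984 [wait]  node(2,2) S=189.6163 payoff=0.0000 vs cont=3.8909 → 3.8909 [wait]  ⇒ S*(2)=63.0381
t_1: node(1,0) S=83.0178 payoff=41.4222 vs cont=42.6394 → 42.6394 [wait]  node(1,1) S=143.9818 payoff=0.0000 vs cont=14.2984 → 14.2984 [wait]  ⇒ S*(1)=-
t_0: node(0,0) S=109.3300 payoff=15.1100 vs cont=28.3110 → 28.3110 [wait]  ⇒ S*(0)=-

price = 28.3110
boundary = - - 63.0381 83.0178
tree:
28.3110
42.6394 14.2984
61.4019 24.5984 3.8909
76.5731 41.4222 7.6675 0.0000
88.0931 61.4019 15.1100 0.0000 0.0000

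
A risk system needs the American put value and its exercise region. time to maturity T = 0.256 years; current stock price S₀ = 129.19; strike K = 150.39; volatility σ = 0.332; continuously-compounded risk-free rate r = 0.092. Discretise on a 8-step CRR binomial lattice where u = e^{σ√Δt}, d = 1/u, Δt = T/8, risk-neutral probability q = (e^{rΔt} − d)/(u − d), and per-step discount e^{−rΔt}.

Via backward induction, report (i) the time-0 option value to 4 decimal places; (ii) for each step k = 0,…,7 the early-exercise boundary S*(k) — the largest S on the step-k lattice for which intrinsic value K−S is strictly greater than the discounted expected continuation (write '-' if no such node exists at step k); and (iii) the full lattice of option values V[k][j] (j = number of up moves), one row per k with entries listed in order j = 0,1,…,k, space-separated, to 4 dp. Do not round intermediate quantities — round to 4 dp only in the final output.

price = 22.0338
boundary = - 121.7408 114.7211 121.7408 114.7211 121.7408 129.1900 137.0950
tree:
22.0338
28.6492 15.8042
35.6689 21.6571 10.2714
42.2838 28.6492 15.0635 5.7260
48.5173 35.6689 21.2592 9.1970 2.4237
54.3913 42.2838 28.6492 14.2809 4.3649 0.5723
59.9267 48.5173 35.6689 21.2000 7.7148 1.1713 0.0000
65.1429 54.3913 42.2838 28.6492 13.2950 2.3972 0.0000 0.0000
70.0583 59.9267 48.5173 35.6689 21.2000 4.9063 0.0000 0.0000 0.0000

Δt=0.03200  u=1.06119  d=0.94234  q=0.50996  discount=0.99706
step 8 (expiry): payoffs max(K−S,0) = 70.0583 59.9267 48.5173 35.6689 21.2000 4.9063 0.0000 0.0000 0.0000
step 7: (k=7,j=0): S=85.2471, (K−S)⁺=65.1429, hold=64.7008 ⇒ V=65.1429 exercise | (k=7,j=1): S=95.9987, (K−S)⁺=54.3913, hold=53.9492 ⇒ V=54.3913 exercise | (k=7,j=2): S=108.1062, (K−S)⁺=42.2838, hold=41.8417 ⇒ V=42.2838 exercise | (k=7,j=3): S=121.7408, (K−S)⁺=28.6492, hold=28.2071 ⇒ V=28.6492 exercise | (k=7,j=4): S=137.0950, (K−S)⁺=13.2950, hold=12.8529 ⇒ V=13.2950 exercise | (k=7,j=5): S=154.3857, (K−S)⁺=0.0000, hold=2.3972 ⇒ V=2.3972 continue | (k=7,j=6): S=173.8572, (K−S)⁺=0.0000, hold=0.0000 ⇒ V=0.0000 continue | (k=7,j=7): S=195.7844, (K−S)⁺=0.0000, hold=0.0000 ⇒ V=0.0000 continue  boundary S*=137.0950
step 6: (k=6,j=0): S=90.4633, (K−S)⁺=59.9267, hold=59.4846 ⇒ V=59.9267 exercise | (k=6,j=1): S=101.8727, (K−S)⁺=48.5173, hold=48.0752 ⇒ V=48.5173 exercise | (k=6,j=2): S=114.7211, (K−S)⁺=35.6689, hold=35.2268 ⇒ V=35.6689 exercise | (k=6,j=3): S=129.1900, (K−S)⁺=21.2000, hold=20.7579 ⇒ V=21.2000 exercise | (k=6,j=4): S=145.4837, (K−S)⁺=4.9063, hold=7.7148 ⇒ V=7.7148 continue | (k=6,j=5): S=163.8324, (K−S)⁺=0.0000, hold=1.1713 ⇒ V=1.1713 continue | (k=6,j=6): S=184.4953, (K−S)⁺=0.0000, hold=0.0000 ⇒ V=0.0000 continue  boundary S*=129.1900
step 5: (k=5,j=0): S=95.9987, (K−S)⁺=54.3913, hold=53.9492 ⇒ V=54.3913 exercise | (k=5,j=1): S=108.1062, (K−S)⁺=42.2838, hold=41.8417 ⇒ V=42.2838 exercise | (k=5,j=2): S=121.7408, (K−S)⁺=28.6492, hold=28.2071 ⇒ V=28.6492 exercise | (k=5,j=3): S=137.0950, (K−S)⁺=13.2950, hold=14.2809 ⇒ V=14.2809 continue | (k=5,j=4): S=154.3857, (K−S)⁺=0.0000, hold=4.3649 ⇒ V=4.3649 continue | (k=5,j=5): S=173.8572, (K−S)⁺=0.0000, hold=0.5723 ⇒ V=0.5723 continue  boundary S*=121.7408
step 4: (k=4,j=0): S=101.8727, (K−S)⁺=48.5173, hold=48.0752 ⇒ V=48.5173 exercise | (k=4,j=1): S=114.7211, (K−S)⁺=35.6689, hold=35.2268 ⇒ V=35.6689 exercise | (k=4,j=2): S=129.1900, (K−S)⁺=21.2000, hold=21.2592 ⇒ V=21.2592 continue | (k=4,j=3): S=145.4837, (K−S)⁺=4.9063, hold=9.1970 ⇒ V=9.1970 continue | (k=4,j=4): S=163.8324, (K−S)⁺=0.0000, hold=2.4237 ⇒ V=2.4237 continue  boundary S*=114.7211
step 3: (k=3,j=0): S=108.1062, (K−S)⁺=42.2838, hold=41.8417 ⇒ V=42.2838 exercise | (k=3,j=1): S=121.7408, (K−S)⁺=28.6492, hold=28.2372 ⇒ V=28.6492 exercise | (k=3,j=2): S=137.0950, (K−S)⁺=13.2950, hold=15.0635 ⇒ V=15.0635 continue | (k=3,j=3): S=154.3857, (K−S)⁺=0.0000, hold=5.7260 ⇒ V=5.7260 continue  boundary S*=121.7408
step 2: (k=2,j=0): S=114.7211, (K−S)⁺=35.6689, hold=35.2268 ⇒ V=35.6689 exercise | (k=2,j=1): S=129.1900, (K−S)⁺=21.2000, hold=21.6571 ⇒ V=21.6571 continue | (k=2,j=2): S=145.4837, (K−S)⁺=4.9063, hold=10.2714 ⇒ V=10.2714 continue  boundary S*=114.7211
step 1: (k=1,j=0): S=121.7408, (K−S)⁺=28.6492, hold=28.4395 ⇒ V=28.6492 exercise | (k=1,j=1): S=137.0950, (K−S)⁺=13.2950, hold=15.8042 ⇒ V=15.8042 continue  boundary S*=121.7408
step 0: (k=0,j=0): S=129.1900, (K−S)⁺=21.2000, hold=22.0338 ⇒ V=22.0338 continue  boundary S*=-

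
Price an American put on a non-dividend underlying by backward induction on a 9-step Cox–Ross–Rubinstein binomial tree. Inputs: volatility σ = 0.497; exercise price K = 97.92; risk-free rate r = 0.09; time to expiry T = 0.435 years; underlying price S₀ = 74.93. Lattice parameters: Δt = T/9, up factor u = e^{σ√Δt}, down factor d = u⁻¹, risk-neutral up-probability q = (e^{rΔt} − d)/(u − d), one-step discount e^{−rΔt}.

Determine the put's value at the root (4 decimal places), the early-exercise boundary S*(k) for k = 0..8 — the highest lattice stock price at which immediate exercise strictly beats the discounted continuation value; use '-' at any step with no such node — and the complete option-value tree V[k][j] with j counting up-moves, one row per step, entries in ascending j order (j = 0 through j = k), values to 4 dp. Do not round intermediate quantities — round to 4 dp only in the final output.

Δt=0.04833  u=1.11546  d=0.89649  q=0.49262  discount=0.99566
step 9 (expiry): payoffs max(K−S,0) = 69.8929 63.0474 54.5299 43.9321 30.7458 14.3388 0.0000 0.0000 0.0000 0.0000
step 8: (k=8,j=0): S=31.2631, (K−S)⁺=66.6569, hold=66.2319 ⇒ V=66.6569 exercise | (k=8,j=1): S=38.8989, (K−S)⁺=59.0211, hold=58.5961 ⇒ V=59.0211 exercise | (k=8,j=2): S=48.3998, (K−S)⁺=49.5202, hold=49.0952 ⇒ V=49.5202 exercise | (k=8,j=3): S=60.2212, (K−S)⁺=37.6988, hold=37.2737 ⇒ V=37.6988 exercise | (k=8,j=4): S=74.9300, (K−S)⁺=22.9900, hold=22.5650 ⇒ V=22.9900 exercise | (k=8,j=5): S=93.2313, (K−S)⁺=4.6887, hold=7.2436 ⇒ V=7.2436 continue | (k=8,j=6): S=116.0026, (K−S)⁺=0.0000, hold=0.0000 ⇒ V=0.0000 continue | (k=8,j=7): S=144.3358, (K−S)⁺=0.0000, hold=0.0000 ⇒ V=0.0000 continue | (k=8,j=8): S=179.5891, (K−S)⁺=0.0000, hold=0.0000 ⇒ V=0.0000 continue  boundary S*=74.9300
step 7: (k=7,j=0): S=34.8726, (K−S)⁺=63.0474, hold=62.6224 ⇒ V=63.0474 exercise | (k=7,j=1): S=43.3901, (K−S)⁺=54.5299, hold=54.1049 ⇒ V=54.5299 exercise | (k=7,j=2): S=53.9879, (K−S)⁺=43.9321, hold=43.5071 ⇒ V=43.9321 exercise | (k=7,j=3): S=67.1742, (K−S)⁺=30.7458, hold=30.3207 ⇒ V=30.7458 exercise | (k=7,j=4): S=83.5812, (K−S)⁺=14.3388, hold=15.1669 ⇒ V=15.1669 continue | (k=7,j=5): S=103.9956, (K−S)⁺=0.0000, hold=3.6593 ⇒ V=3.6593 continue | (k=7,j=6): S=129.3960, (K−S)⁺=0.0000, hold=0.0000 ⇒ V=0.0000 continue | (k=7,j=7): S=161.0004, (K−S)⁺=0.0000, hold=0.0000 ⇒ V=0.0000 continue  boundary S*=67.1742
step 6: (k=6,j=0): S=38.8989, (K−S)⁺=59.0211, hold=58.5961 ⇒ V=59.0211 exercise | (k=6,j=1): S=48.3998, (K−S)⁺=49.5202, hold=49.0952 ⇒ V=49.5202 exercise | (k=6,j=2): S=60.2212, (K−S)⁺=37.6988, hold=37.2737 ⇒ V=37.6988 exercise | (k=6,j=3): S=74.9300, (K−S)⁺=22.9900, hold=22.9712 ⇒ V=22.9900 exercise | (k=6,j=4): S=93.2313, (K−S)⁺=4.6887, hold=9.4568 ⇒ V=9.4568 continue | (k=6,j=5): S=116.0026, (K−S)⁺=0.0000, hold=1.8486 ⇒ V=1.8486 continue | (k=6,j=6): S=144.3358, (K−S)⁺=0.0000, hold=0.0000 ⇒ V=0.0000 continue  boundary S*=74.9300
step 5: (k=5,j=0): S=43.3901, (K−S)⁺=54.5299, hold=54.1049 ⇒ V=54.5299 exercise | (k=5,j=1): S=53.9879, (K−S)⁺=43.9321, hold=43.5071 ⇒ V=43.9321 exercise | (k=5,j=2): S=67.1742, (K−S)⁺=30.7458, hold=30.3207 ⇒ V=30.7458 exercise | (k=5,j=3): S=83.5812, (K−S)⁺=14.3388, hold=16.2524 ⇒ V=16.2524 continue | (k=5,j=4): S=103.9956, (K−S)⁺=0.0000, hold=5.6841 ⇒ V=5.6841 continue | (k=5,j=5): S=129.3960, (K−S)⁺=0.0000, hold=0.9339 ⇒ V=0.9339 continue  boundary S*=67.1742
step 4: (k=4,j=0): S=48.3998, (K−S)⁺=49.5202, hold=49.0952 ⇒ V=49.5202 exercise | (k=4,j=1): S=60.2212, (K−S)⁺=37.6988, hold=37.2737 ⇒ V=37.6988 exercise | (k=4,j=2): S=74.9300, (K−S)⁺=22.9900, hold=23.5036 ⇒ V=23.5036 continue | (k=4,j=3): S=93.2313, (K−S)⁺=4.6887, hold=10.9983 ⇒ V=10.9983 continue | (k=4,j=4): S=116.0026, (K−S)⁺=0.0000, hold=3.3295 ⇒ V=3.3295 continue  boundary S*=60.2212
step 3: (k=3,j=0): S=53.9879, (K−S)⁺=43.9321, hold=43.5071 ⇒ V=43.9321 exercise | (k=3,j=1): S=67.1742, (K−S)⁺=30.7458, hold=30.5726 ⇒ V=30.7458 exercise | (k=3,j=2): S=83.5812, (K−S)⁺=14.3388, hold=17.2679 ⇒ V=17.2679 continue | (k=3,j=3): S=103.9956, (K−S)⁺=0.0000, hold=7.1891 ⇒ V=7.1891 continue  boundary S*=67.1742
step 2: (k=2,j=0): S=60.2212, (K−S)⁺=37.6988, hold=37.2737 ⇒ V=37.6988 exercise | (k=2,j=1): S=74.9300, (K−S)⁺=22.9900, hold=24.0017 ⇒ V=24.0017 continue | (k=2,j=2): S=93.2313, (K−S)⁺=4.6887, hold=12.2495 ⇒ V=12.2495 continue  boundary S*=60.2212
step 1: (k=1,j=0): S=67.1742, (K−S)⁺=30.7458, hold=30.8170 ⇒ V=30.8170 continue | (k=1,j=1): S=83.5812, (K−S)⁺=14.3388, hold=18.1333 ⇒ V=18.1333 continue  boundary S*=-
step 0: (k=0,j=0): S=74.9300, (K−S)⁺=22.9900, hold=24.4621 ⇒ V=24.4621 continue  boundary S*=-

price = 24.4621
boundary = - - 60.2212 67.1742 60.2212 67.1742 74.9300 67.1742 74.9300
tree:
24.4621
30.8170 18.1333
37.6988 24.0017 12.2495
43.9321 30.7458 17.2679 7.1891
49.5202 37.6988 23.5036 10.9983 3.3295
54.5299 43.9321 30.7458 16.2524 5.6841 0.9339
59.0211 49.5202 37.6988 22.9900 9.4568 1.8486 0.0000
63.0474 54.5299 43.9321 30.7458 15.1669 3.6593 0.0000 0.0000
66.6569 59.0211 49.5202 37.6988 22.9900 7.2436 0.0000 0.0000 0.0000
69.8929 63.0474 54.5299 43.9321 30.7458 14.3388 0.0000 0.0000 0.0000 0.0000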